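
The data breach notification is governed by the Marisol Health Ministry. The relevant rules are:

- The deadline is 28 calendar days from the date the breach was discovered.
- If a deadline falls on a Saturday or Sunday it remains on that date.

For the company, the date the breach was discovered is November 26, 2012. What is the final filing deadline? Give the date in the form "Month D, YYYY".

Trigger date November 26, 2012 + 28 calendar days = December 24, 2012.
December 24, 2012 is a Monday; no weekend or holiday adjustment applies.
Deadline: December 24, 2012.

December 24, 2012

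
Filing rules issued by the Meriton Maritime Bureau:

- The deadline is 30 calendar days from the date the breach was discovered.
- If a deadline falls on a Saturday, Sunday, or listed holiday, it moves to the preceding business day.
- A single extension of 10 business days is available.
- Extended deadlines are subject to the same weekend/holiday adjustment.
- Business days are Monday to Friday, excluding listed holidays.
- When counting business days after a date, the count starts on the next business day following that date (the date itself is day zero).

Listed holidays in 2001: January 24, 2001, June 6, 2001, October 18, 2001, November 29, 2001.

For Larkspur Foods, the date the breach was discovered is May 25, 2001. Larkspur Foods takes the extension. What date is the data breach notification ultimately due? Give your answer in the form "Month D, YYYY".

July 6, 2001

From May 25, 2001, 30 calendar days later is June 24, 2001.
June 24, 2001 is a Sunday, so it moves to the preceding business day, June 22, 2001 (Friday).
Applying the 10-business-day extension: 10 business days after June 22, 2001 is July 6, 2001.
July 6, 2001 is a Friday and not a listed holiday, so it stands.
Deadline: July 6, 2001.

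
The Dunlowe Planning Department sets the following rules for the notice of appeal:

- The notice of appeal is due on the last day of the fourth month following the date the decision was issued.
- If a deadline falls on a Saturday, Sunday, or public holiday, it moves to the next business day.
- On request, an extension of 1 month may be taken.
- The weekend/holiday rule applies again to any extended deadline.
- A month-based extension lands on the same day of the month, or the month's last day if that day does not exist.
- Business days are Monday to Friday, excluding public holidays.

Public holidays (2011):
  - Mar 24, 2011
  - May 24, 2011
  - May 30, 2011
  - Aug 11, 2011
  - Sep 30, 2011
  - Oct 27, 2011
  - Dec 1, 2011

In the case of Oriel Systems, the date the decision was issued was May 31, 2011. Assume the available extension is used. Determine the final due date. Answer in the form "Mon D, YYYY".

4 months after May 31, 2011 falls in September 2011; the last day of that month is Sep 30, 2011.
Sep 30, 2011 is a listed holiday; the next business day is Oct 3, 2011 (Monday).
The 1 month extension carries Oct 3, 2011 to Nov 3, 2011.
Nov 3, 2011 (Thursday) is already a business day.
Final deadline: Nov 3, 2011.

Nov 3, 2011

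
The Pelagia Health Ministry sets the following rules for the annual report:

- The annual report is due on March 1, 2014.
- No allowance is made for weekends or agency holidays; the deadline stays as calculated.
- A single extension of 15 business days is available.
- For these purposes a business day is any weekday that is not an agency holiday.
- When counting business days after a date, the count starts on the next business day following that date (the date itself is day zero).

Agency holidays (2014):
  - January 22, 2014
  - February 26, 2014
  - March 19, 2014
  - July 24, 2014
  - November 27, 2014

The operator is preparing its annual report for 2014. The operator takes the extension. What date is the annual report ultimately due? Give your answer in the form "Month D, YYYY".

March 24, 2014

The stated deadline is March 1, 2014.
March 1, 2014 falls on a Saturday. The rules make no weekend/holiday allowance, so it remains March 1, 2014.
Counting 15 further business days from March 1, 2014 reaches March 24, 2014.
No adjustment is made for weekends or holidays, so March 24, 2014 stands.
Deadline: March 24, 2014.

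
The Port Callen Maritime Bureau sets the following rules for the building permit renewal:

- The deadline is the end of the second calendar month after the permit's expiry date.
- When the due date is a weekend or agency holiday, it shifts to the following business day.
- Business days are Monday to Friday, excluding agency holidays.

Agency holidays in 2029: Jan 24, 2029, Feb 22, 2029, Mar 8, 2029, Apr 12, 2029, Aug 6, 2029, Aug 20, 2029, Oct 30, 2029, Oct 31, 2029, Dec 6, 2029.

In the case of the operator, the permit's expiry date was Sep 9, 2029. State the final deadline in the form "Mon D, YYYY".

Nov 30, 2029

The second month after Sep 9, 2029 is November 2029, whose last day is Nov 30, 2029.
Since Nov 30, 2029 is a Friday and not a holiday, the date is unchanged.
So the filing is due Nov 30, 2029.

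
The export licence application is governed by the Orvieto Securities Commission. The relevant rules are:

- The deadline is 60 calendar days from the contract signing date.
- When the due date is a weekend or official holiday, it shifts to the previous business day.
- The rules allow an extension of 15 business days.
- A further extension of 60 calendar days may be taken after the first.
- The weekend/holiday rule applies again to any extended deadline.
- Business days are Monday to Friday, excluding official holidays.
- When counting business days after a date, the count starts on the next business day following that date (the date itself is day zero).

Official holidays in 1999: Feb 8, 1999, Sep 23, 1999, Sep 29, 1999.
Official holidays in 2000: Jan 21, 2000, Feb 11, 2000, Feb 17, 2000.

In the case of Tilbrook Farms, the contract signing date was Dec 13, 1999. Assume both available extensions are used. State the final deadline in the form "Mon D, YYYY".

May 5, 2000

Trigger date Dec 13, 1999 + 60 calendar days = Feb 11, 2000.
Feb 11, 2000 is a listed holiday; the preceding business day is Feb 10, 2000 (Thursday).
Applying the 15-business-day extension: 15 business days after Feb 10, 2000 is Mar 6, 2000.
Since Mar 6, 2000 is a Monday and not a holiday, the date is unchanged.
The 60-calendar-day extension moves the deadline from Mar 6, 2000 to May 5, 2000.
May 5, 2000 falls on a Friday, which is a business day, so no adjustment is needed.
Deadline: May 5, 2000.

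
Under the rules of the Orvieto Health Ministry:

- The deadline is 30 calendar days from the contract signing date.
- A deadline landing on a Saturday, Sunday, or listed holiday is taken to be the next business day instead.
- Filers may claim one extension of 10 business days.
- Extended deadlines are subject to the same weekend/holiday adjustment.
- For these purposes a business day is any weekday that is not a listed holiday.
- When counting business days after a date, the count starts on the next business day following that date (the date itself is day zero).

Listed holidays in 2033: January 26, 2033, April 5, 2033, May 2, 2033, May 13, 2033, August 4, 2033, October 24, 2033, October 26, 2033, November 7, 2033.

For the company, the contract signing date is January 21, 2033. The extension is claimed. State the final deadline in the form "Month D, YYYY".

Adding 30 calendar days to January 21, 2033 gives February 20, 2033.
February 20, 2033 falls on a Sunday. Rolling to the next business day gives February 21, 2033, a Monday.
Counting 10 further business days from February 21, 2033 reaches March 7, 2033.
March 7, 2033 (Monday) is already a business day.
Deadline: March 7, 2033.

March 7, 2033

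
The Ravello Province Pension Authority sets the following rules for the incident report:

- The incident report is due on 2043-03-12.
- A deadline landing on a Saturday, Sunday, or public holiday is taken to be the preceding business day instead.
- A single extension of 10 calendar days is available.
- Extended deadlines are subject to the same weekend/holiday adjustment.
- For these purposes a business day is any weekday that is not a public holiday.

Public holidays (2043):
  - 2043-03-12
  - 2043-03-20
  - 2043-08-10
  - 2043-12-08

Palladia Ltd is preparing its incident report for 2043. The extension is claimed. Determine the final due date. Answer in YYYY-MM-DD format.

The stated deadline is 2043-03-12.
2043-03-12 falls on a listed holiday. Rolling to the preceding business day gives 2043-03-11, a Wednesday.
With the 10-day extension, 2043-03-11 becomes 2043-03-21.
Because 2043-03-21 is a Saturday, the deadline becomes 2043-03-19 (Thursday).
Final deadline: 2043-03-19.

2043-03-19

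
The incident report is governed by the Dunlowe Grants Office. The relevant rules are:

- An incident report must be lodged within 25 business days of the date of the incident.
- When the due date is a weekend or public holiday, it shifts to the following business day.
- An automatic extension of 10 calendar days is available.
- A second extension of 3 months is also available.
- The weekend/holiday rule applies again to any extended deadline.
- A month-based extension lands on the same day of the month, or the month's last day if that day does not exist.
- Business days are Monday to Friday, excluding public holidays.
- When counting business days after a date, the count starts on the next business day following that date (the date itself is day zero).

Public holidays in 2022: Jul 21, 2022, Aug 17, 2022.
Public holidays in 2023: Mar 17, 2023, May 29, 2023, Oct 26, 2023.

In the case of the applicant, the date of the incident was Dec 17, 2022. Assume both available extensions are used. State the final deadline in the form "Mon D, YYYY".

May 1, 2023

Counting 25 business days after Dec 17, 2022 (skipping weekends and listed holidays) reaches Jan 20, 2023.
Jan 20, 2023 (Friday) is already a business day.
The 10-calendar-day extension moves the deadline from Jan 20, 2023 to Jan 30, 2023.
Jan 30, 2023 falls on a Monday, which is a business day, so no adjustment is needed.
The 3 months extension carries Jan 30, 2023 to Apr 30, 2023.
Apr 30, 2023 is a Sunday; the next business day is May 1, 2023 (Monday).
So the filing is due May 1, 2023.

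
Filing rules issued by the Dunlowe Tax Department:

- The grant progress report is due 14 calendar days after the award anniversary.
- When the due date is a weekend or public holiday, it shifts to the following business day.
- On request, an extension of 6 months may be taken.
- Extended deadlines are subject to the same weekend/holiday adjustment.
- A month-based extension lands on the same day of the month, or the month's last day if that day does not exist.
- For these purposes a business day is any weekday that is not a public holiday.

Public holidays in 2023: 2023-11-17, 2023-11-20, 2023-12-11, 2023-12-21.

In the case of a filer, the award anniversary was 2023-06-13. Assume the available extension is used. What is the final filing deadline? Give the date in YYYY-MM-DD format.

2023-12-27

From 2023-06-13, 14 calendar days later is 2023-06-27.
2023-06-27 falls on a Tuesday, which is a business day, so no adjustment is needed.
Add 6 months to 2023-06-27: 2023-12-27.
Since 2023-12-27 is a Wednesday and not a holiday, the date is unchanged.
So the filing is due 2023-12-27.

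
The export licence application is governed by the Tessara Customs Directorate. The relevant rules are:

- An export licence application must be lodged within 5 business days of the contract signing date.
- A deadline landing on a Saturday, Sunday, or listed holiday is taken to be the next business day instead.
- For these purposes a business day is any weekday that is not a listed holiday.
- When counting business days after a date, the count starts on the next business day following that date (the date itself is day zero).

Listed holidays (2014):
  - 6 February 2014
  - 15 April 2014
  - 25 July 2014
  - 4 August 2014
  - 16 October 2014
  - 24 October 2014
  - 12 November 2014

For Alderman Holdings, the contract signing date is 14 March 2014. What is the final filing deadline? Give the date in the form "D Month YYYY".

21 March 2014

Starting the day after 14 March 2014 and counting 5 business days lands on 21 March 2014.
21 March 2014 falls on a Friday, which is a business day, so no adjustment is needed.
Deadline: 21 March 2014.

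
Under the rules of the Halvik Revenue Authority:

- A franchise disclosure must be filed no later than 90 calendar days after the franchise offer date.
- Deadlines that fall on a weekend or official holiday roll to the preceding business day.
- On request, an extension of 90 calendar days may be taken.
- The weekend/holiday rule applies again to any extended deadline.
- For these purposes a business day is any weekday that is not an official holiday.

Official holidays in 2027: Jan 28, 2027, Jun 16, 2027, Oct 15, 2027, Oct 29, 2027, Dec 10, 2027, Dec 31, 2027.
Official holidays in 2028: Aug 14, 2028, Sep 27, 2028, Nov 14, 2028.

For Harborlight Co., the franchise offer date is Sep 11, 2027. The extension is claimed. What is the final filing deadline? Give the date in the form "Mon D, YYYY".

Mar 8, 2028

90 calendar days after Sep 11, 2027 is Dec 10, 2027.
Dec 10, 2027 falls on a listed holiday. Rolling to the preceding business day gives Dec 9, 2027, a Thursday.
The 90-calendar-day extension moves the deadline from Dec 9, 2027 to Mar 8, 2028.
Mar 8, 2028 falls on a Wednesday, which is a business day, so no adjustment is needed.
So the filing is due Mar 8, 2028.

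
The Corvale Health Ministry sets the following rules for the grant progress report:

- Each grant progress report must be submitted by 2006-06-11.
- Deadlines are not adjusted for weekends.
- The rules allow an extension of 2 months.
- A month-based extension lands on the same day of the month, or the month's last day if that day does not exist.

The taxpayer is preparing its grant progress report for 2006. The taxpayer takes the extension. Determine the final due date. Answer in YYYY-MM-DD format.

The statutory due date is 2006-06-11.
No adjustment is made for weekends or holidays, so 2006-06-11 stands.
Add 2 months to 2006-06-11: 2006-08-11.
2006-08-11 is a Friday; no weekend or holiday adjustment applies.
The final due date is 2006-08-11.

2006-08-11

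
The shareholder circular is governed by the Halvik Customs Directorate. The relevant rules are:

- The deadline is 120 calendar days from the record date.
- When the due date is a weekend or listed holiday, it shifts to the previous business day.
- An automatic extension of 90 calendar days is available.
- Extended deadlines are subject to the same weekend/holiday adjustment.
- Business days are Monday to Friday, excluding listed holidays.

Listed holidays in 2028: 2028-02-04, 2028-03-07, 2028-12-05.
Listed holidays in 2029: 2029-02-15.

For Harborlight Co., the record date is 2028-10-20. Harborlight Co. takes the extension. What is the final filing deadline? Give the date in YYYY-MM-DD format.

120 calendar days after 2028-10-20 is 2029-02-17.
Because 2029-02-17 is a Saturday, the deadline becomes 2029-02-16 (Friday).
The 90-calendar-day extension moves the deadline from 2029-02-16 to 2029-05-17.
Since 2029-05-17 is a Thursday and not a holiday, the date is unchanged.
Final deadline: 2029-05-17.

2029-05-17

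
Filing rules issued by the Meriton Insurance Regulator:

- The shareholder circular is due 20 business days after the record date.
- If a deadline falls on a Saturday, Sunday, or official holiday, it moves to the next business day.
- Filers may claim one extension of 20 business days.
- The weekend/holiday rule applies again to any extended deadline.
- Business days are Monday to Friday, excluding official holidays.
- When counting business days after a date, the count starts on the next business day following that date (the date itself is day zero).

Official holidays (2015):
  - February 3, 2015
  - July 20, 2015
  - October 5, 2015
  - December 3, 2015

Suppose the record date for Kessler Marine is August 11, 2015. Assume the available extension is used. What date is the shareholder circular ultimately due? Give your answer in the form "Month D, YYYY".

Counting 20 business days after August 11, 2015 (skipping weekends and listed holidays) reaches September 8, 2015.
September 8, 2015 (Tuesday) is already a business day.
Applying the 20-business-day extension: 20 business days after September 8, 2015 is October 7, 2015.
October 7, 2015 (Wednesday) is already a business day.
Final deadline: October 7, 2015.

October 7, 2015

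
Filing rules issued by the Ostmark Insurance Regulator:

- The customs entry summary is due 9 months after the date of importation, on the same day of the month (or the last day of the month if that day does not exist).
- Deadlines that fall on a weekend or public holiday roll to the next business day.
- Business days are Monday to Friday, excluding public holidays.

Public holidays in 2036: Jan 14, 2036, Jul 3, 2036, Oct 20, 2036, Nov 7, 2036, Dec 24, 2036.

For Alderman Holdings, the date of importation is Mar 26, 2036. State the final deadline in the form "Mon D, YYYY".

9 months from Mar 26, 2036 is Dec 26, 2036.
Dec 26, 2036 is a Friday and not a listed holiday, so it stands.
Deadline: Dec 26, 2036.

Dec 26, 2036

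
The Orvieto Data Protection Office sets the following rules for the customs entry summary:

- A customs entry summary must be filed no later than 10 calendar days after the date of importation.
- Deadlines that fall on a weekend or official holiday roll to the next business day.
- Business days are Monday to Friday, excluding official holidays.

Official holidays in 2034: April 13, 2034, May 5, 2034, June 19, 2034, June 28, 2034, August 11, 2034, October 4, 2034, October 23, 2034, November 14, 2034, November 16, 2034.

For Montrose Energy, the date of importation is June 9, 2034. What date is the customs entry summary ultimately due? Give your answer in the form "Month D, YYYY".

10 calendar days after June 9, 2034 is June 19, 2034.
June 19, 2034 is a listed holiday; the next business day is June 20, 2034 (Tuesday).
Final deadline: June 20, 2034.

June 20, 2034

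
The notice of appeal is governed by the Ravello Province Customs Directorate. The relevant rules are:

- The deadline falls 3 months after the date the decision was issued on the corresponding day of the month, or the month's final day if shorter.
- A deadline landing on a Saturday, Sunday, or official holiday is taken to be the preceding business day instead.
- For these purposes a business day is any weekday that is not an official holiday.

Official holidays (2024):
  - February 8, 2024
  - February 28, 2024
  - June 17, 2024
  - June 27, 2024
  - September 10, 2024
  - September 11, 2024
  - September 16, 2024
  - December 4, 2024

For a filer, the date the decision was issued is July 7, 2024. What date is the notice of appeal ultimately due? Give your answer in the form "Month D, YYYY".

October 7, 2024

3 months from July 7, 2024 is October 7, 2024.
October 7, 2024 is a Monday and not a listed holiday, so it stands.
Final deadline: October 7, 2024.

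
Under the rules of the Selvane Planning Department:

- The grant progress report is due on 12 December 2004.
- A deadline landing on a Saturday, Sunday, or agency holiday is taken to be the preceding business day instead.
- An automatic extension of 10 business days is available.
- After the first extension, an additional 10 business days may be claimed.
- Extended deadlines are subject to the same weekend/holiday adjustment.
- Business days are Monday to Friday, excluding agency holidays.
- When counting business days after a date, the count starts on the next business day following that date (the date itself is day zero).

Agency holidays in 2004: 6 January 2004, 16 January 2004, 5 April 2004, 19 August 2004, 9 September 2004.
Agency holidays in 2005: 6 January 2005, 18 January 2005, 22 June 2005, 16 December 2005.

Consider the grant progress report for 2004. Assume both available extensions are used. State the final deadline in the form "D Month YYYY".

Start from the fixed due date, 12 December 2004.
12 December 2004 is a Sunday; the preceding business day is 10 December 2004 (Friday).
Applying the 10-business-day extension: 10 business days after 10 December 2004 is 24 December 2004.
24 December 2004 is a Friday and not a listed holiday, so it stands.
Counting 10 further business days from 24 December 2004 reaches 10 January 2005.
10 January 2005 is a Monday and not a listed holiday, so it stands.
So the filing is due 10 January 2005.

10 January 2005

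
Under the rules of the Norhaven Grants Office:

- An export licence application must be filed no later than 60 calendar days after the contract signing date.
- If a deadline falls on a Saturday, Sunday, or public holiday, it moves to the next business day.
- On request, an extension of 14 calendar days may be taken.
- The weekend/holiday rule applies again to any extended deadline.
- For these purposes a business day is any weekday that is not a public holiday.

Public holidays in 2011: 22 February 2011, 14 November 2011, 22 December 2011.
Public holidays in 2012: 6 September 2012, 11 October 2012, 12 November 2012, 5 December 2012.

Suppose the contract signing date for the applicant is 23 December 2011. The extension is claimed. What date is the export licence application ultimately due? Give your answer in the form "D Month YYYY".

6 March 2012

From 23 December 2011, 60 calendar days later is 21 February 2012.
21 February 2012 (Tuesday) is already a business day.
With the 14-day extension, 21 February 2012 becomes 6 March 2012.
6 March 2012 is a Tuesday and not a listed holiday, so it stands.
The final due date is 6 March 2012.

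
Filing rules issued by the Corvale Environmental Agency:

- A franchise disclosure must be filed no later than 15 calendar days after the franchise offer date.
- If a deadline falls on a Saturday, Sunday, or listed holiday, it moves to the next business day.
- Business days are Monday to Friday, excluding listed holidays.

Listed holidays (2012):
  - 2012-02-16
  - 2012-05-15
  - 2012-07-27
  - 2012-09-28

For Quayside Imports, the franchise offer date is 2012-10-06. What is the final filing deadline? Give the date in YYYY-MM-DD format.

From 2012-10-06, 15 calendar days later is 2012-10-21.
2012-10-21 is a Sunday; the next business day is 2012-10-22 (Monday).
So the filing is due 2012-10-22.

2012-10-22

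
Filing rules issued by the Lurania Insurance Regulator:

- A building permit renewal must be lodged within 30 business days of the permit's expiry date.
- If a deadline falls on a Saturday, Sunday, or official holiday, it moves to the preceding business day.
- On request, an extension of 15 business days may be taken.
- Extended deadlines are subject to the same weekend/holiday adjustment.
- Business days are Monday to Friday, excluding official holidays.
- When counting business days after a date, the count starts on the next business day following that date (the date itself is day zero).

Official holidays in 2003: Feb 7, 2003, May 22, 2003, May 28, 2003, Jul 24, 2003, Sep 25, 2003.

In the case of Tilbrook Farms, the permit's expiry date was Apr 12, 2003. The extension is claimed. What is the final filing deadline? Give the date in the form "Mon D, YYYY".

Jun 17, 2003

Counting 30 business days after Apr 12, 2003 (skipping weekends and listed holidays) reaches May 26, 2003.
May 26, 2003 falls on a Monday, which is a business day, so no adjustment is needed.
Counting 15 further business days from May 26, 2003 reaches Jun 17, 2003.
Jun 17, 2003 falls on a Tuesday, which is a business day, so no adjustment is needed.
The final due date is Jun 17, 2003.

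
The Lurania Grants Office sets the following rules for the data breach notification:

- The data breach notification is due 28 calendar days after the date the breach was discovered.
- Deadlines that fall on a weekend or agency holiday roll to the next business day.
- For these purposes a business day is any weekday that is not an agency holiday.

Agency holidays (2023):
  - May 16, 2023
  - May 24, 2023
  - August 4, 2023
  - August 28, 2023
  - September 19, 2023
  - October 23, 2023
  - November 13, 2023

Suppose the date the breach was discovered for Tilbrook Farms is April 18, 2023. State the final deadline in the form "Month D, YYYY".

From April 18, 2023, 28 calendar days later is May 16, 2023.
May 16, 2023 is a listed holiday; the next business day is May 17, 2023 (Wednesday).
Deadline: May 17, 2023.

May 17, 2023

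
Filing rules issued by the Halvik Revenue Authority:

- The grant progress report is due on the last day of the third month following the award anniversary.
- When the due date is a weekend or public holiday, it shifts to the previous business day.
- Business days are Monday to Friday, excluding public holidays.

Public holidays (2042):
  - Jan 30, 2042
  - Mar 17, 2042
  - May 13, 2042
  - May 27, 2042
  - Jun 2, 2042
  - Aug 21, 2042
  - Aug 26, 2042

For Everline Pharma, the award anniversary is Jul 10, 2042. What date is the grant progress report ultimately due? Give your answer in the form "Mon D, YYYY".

3 months after Jul 10, 2042 falls in October 2042; the last day of that month is Oct 31, 2042.
Oct 31, 2042 (Friday) is already a business day.
Deadline: Oct 31, 2042.

Oct 31, 2042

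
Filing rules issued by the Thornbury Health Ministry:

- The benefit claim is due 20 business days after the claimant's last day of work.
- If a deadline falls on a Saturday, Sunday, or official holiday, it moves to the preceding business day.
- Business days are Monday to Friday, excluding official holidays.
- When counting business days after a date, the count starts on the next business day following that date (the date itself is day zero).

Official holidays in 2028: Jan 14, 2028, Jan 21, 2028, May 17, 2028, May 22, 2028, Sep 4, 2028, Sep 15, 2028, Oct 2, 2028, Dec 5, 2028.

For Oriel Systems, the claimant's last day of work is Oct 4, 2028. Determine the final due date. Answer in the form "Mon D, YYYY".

Starting the day after Oct 4, 2028 and counting 20 business days lands on Nov 1, 2028.
Nov 1, 2028 is a Wednesday and not a listed holiday, so it stands.
Deadline: Nov 1, 2028.

Nov 1, 2028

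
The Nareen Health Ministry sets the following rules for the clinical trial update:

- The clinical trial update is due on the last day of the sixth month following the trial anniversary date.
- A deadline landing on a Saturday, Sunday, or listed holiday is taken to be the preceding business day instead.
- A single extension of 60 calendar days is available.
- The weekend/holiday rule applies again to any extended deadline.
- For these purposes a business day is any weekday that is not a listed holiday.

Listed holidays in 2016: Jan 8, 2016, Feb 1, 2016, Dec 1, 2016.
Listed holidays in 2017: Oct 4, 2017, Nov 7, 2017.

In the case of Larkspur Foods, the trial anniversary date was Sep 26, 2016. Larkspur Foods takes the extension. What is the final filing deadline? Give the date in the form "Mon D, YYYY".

May 30, 2017

6 months after Sep 26, 2016 is March 2017; that month ends on Mar 31, 2017.
Mar 31, 2017 is a Friday and not a listed holiday, so it stands.
Applying the 60-calendar-day extension: Mar 31, 2017 + 60 days = May 30, 2017.
Since May 30, 2017 is a Tuesday and not a holiday, the date is unchanged.
So the filing is due May 30, 2017.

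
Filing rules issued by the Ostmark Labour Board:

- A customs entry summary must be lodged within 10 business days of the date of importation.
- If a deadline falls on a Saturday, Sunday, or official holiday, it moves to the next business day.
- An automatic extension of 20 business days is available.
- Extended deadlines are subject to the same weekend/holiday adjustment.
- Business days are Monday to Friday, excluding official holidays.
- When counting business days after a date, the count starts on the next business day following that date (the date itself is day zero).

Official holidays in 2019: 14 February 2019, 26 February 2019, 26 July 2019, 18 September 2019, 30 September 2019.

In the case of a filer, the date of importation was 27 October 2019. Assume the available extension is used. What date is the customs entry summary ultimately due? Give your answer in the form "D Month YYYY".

10 business days after 27 October 2019, excluding weekends and holidays, is 8 November 2019.
8 November 2019 (Friday) is already a business day.
Counting 20 further business days from 8 November 2019 reaches 6 December 2019.
Since 6 December 2019 is a Friday and not a holiday, the date is unchanged.
Deadline: 6 December 2019.

6 December 2019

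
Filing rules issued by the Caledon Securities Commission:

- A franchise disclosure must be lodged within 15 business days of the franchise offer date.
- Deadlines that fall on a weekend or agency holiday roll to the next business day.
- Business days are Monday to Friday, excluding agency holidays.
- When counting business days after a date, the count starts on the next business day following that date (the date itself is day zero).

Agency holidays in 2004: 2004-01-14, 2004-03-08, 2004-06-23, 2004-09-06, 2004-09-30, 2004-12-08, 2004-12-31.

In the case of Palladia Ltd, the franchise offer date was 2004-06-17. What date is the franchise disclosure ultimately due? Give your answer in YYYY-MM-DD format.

Counting 15 business days after 2004-06-17 (skipping weekends and listed holidays) reaches 2004-07-09.
Since 2004-07-09 is a Friday and not a holiday, the date is unchanged.
Deadline: 2004-07-09.

2004-07-09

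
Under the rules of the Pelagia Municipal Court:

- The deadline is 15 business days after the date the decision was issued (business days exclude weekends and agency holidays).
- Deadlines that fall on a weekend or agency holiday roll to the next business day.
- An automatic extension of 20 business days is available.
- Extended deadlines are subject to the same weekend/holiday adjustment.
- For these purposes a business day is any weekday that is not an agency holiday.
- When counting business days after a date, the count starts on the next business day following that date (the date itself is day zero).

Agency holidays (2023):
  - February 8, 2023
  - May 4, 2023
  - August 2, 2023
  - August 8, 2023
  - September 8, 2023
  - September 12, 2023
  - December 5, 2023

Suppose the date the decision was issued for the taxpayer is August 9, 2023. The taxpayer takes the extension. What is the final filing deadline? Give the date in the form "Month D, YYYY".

September 29, 2023

Counting 15 business days after August 9, 2023 (skipping weekends and listed holidays) reaches August 30, 2023.
Since August 30, 2023 is a Wednesday and not a holiday, the date is unchanged.
Counting 20 further business days from August 30, 2023 reaches September 29, 2023.
Since September 29, 2023 is a Friday and not a holiday, the date is unchanged.
Deadline: September 29, 2023.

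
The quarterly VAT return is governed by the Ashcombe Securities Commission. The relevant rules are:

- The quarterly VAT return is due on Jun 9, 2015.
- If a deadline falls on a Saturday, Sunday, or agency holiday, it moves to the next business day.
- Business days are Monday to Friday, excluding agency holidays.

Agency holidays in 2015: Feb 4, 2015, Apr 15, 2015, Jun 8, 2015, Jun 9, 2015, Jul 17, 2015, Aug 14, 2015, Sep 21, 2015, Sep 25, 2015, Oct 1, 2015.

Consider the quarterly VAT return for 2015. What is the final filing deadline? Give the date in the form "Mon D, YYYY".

Jun 10, 2015

The statutory due date is Jun 9, 2015.
Jun 9, 2015 is a listed holiday, so it moves to the next business day, Jun 10, 2015 (Wednesday).
The final due date is Jun 10, 2015.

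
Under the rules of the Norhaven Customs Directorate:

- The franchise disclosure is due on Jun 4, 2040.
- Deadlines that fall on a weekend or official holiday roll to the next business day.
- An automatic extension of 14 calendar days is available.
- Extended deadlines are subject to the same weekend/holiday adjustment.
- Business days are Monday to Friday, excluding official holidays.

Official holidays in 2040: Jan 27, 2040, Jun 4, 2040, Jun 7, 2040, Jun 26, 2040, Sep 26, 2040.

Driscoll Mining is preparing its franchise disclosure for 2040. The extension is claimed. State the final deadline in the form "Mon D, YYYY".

The statutory due date is Jun 4, 2040.
Because Jun 4, 2040 is a listed holiday, the deadline becomes Jun 5, 2040 (Tuesday).
Add the 14 calendar-day extension to Jun 5, 2040: Jun 19, 2040.
Jun 19, 2040 falls on a Tuesday, which is a business day, so no adjustment is needed.
So the filing is due Jun 19, 2040.

Jun 19, 2040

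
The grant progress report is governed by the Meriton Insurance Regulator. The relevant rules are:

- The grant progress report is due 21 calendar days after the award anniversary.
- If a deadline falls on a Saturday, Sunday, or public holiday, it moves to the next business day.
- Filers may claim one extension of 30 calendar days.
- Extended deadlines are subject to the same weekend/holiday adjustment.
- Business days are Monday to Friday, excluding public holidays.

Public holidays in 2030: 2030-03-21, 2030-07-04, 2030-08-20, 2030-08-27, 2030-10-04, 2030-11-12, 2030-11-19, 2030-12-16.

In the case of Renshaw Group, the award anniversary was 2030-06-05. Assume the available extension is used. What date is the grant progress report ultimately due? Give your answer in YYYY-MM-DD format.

Trigger date 2030-06-05 + 21 calendar days = 2030-06-26.
Since 2030-06-26 is a Wednesday and not a holiday, the date is unchanged.
The 30-calendar-day extension moves the deadline from 2030-06-26 to 2030-07-26.
2030-07-26 is a Friday and not a listed holiday, so it stands.
The final due date is 2030-07-26.

2030-07-26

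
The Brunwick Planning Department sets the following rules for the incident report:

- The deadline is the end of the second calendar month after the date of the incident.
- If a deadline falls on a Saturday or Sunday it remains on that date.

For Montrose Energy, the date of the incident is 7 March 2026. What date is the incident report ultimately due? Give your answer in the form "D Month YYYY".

The second month after 7 March 2026 is May 2026, whose last day is 31 May 2026.
31 May 2026 falls on a Sunday. The rules make no weekend/holiday allowance, so it remains 31 May 2026.
Deadline: 31 May 2026.

31 May 2026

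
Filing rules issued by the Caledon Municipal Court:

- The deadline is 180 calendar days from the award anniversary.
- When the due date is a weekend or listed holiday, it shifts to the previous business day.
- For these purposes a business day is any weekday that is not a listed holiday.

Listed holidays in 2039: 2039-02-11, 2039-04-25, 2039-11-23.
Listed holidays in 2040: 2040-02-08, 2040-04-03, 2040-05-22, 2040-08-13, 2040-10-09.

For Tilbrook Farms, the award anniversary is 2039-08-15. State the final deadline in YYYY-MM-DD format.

2040-02-10

Adding 180 calendar days to 2039-08-15 gives 2040-02-11.
2040-02-11 falls on a Saturday. Rolling to the preceding business day gives 2040-02-10, a Friday.
Deadline: 2040-02-10.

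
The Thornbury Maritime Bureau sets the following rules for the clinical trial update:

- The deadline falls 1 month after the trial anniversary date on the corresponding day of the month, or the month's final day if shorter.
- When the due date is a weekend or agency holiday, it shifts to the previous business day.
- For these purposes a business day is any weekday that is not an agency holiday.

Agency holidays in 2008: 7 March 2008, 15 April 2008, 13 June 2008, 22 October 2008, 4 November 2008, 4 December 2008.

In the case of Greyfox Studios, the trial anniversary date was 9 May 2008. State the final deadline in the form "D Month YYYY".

9 June 2008

Moving 1 month forward from 9 May 2008 on the corresponding day gives 9 June 2008.
9 June 2008 falls on a Monday, which is a business day, so no adjustment is needed.
The final due date is 9 June 2008.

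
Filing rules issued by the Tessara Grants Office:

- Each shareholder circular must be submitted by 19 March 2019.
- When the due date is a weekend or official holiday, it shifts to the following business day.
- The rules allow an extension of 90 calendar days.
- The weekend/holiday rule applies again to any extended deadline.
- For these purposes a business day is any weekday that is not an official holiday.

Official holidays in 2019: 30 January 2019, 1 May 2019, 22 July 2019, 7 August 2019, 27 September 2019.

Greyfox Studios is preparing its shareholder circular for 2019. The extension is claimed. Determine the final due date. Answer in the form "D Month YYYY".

17 June 2019

Start from the fixed due date, 19 March 2019.
19 March 2019 (Tuesday) is already a business day.
Add the 90 calendar-day extension to 19 March 2019: 17 June 2019.
17 June 2019 is a Monday and not a listed holiday, so it stands.
Deadline: 17 June 2019.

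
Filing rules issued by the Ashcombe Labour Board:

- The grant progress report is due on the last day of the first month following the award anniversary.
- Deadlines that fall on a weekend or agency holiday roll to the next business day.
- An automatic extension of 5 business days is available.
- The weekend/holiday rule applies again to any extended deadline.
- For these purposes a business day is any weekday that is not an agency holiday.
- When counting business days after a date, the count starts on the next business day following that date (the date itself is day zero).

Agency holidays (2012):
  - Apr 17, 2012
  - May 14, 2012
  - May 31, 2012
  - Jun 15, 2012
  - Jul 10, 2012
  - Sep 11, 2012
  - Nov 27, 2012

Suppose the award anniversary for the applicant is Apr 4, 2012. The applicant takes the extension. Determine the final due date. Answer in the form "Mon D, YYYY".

Jun 8, 2012

The first month after Apr 4, 2012 is May 2012, whose last day is May 31, 2012.
Because May 31, 2012 is a listed holiday, the deadline becomes Jun 1, 2012 (Friday).
The 5-business-day extension runs from Jun 1, 2012 to Jun 8, 2012.
Jun 8, 2012 (Friday) is already a business day.
The final due date is Jun 8, 2012.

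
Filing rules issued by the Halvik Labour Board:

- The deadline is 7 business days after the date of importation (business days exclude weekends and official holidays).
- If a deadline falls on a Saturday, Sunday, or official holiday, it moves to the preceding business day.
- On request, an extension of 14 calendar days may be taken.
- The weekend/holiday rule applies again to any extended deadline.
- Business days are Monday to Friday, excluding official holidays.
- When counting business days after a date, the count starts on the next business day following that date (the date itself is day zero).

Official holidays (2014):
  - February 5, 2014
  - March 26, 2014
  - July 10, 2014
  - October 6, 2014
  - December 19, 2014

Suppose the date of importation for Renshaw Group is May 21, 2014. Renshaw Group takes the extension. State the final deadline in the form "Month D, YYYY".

June 13, 2014

7 business days after May 21, 2014, excluding weekends and holidays, is May 30, 2014.
May 30, 2014 is a Friday and not a listed holiday, so it stands.
With the 14-day extension, May 30, 2014 becomes June 13, 2014.
Since June 13, 2014 is a Friday and not a holiday, the date is unchanged.
Final deadline: June 13, 2014.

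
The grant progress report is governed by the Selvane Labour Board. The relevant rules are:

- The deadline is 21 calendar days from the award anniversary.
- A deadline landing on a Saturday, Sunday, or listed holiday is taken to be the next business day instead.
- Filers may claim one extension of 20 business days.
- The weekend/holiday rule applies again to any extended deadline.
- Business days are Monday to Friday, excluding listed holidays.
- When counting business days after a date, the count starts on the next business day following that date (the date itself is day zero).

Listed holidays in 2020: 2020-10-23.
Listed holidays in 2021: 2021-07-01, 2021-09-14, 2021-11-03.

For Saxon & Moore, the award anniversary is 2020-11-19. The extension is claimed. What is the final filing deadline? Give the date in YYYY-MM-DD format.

Adding 21 calendar days to 2020-11-19 gives 2020-12-10.
Since 2020-12-10 is a Thursday and not a holiday, the date is unchanged.
Applying the 20-business-day extension: 20 business days after 2020-12-10 is 2021-01-07.
Since 2021-01-07 is a Thursday and not a holiday, the date is unchanged.
Deadline: 2021-01-07.

2021-01-07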